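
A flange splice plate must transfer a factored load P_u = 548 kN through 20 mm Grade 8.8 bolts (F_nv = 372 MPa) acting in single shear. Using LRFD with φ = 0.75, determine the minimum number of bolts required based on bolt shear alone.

A_b = π·20²/4 = 314.2 mm².
Per-bolt design strength φR_n = 0.75 × 372 × 314.2 × 1 / 1000 = 87.65 kN.
n ≥ 548 / 87.65 = 6.252 → use 7 bolts.

7 bolts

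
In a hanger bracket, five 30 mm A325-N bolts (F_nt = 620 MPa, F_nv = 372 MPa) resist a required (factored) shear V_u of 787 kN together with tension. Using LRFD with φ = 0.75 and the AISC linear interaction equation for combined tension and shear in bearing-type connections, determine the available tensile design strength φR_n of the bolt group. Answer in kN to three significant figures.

A_b = π·30²/4 = 706.9 mm²; f_rv = 787 × 1000 / (5 × 706.9) = 222.7 MPa.
F'_nt = 1.3 F_nt − (F_nt / φF_nv) f_rv = 1.3·620 − (620/(0.75·372))·222.7 = 311.2 MPa, capped at F_nt → F'_nt = 311.2 MPa.
R_n = F'_nt · A_b · n = 311.2 × 706.9 × 5 / 1000 = 1100 kN.
Design strength φR_n = 0.75 × 1100 = 825 kN.

825 kN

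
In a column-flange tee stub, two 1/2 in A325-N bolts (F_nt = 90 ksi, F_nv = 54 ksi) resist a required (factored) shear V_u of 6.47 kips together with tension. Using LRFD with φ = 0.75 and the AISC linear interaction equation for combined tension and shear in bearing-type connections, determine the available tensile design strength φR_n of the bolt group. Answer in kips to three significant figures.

A_b = π·0.5²/4 = 0.1963 in²; f_rv = 6.47 / (2 × 0.1963) = 16.48 ksi.
F'_nt = 1.3 F_nt − (F_nt / φF_nv) f_rv = 1.3·90 − (90/(0.75·54))·16.48 = 80.39 ksi, capped at F_nt → F'_nt = 80.39 ksi.
R_n = F'_nt · A_b · n = 80.39 × 0.1963 × 2 = 31.57 kips.
Design strength φR_n = 0.75 × 31.57 = 23.7 kips.

23.7 kips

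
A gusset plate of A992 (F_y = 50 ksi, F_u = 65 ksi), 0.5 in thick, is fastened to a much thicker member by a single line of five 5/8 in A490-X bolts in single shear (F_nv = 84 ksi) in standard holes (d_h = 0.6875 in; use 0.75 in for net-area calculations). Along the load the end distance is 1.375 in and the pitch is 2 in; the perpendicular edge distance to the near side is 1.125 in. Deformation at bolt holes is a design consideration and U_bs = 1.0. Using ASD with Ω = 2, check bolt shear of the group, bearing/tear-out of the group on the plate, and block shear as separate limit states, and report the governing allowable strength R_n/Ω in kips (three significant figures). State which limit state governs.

64.4 kips (bolt shear governs)

Bolt shear: A_b = π·0.625²/4 = 0.3068 in²; R_n = 84 × 0.3068 × 5 × 1 = 128.9 kips → 128.9 / 2 = 64.4 kips.
Bearing: edge l_c = 1.031, r_n = 40.22 kips; interior l_c = 1.312, r_n = 48.75 kips; R_n = 40.22 + 4·48.75 = 235.2 kips → 118 kips.
Block shear: A_gv = 4.688, A_nv = 3, A_nt = 0.375 in²; R_n = min(0.6F_uA_nv, 0.6F_yA_gv) + U_bs·F_u·A_nt = 141.4 kips → 70.7 kips.
Bolt shear governs: 64.4 kips.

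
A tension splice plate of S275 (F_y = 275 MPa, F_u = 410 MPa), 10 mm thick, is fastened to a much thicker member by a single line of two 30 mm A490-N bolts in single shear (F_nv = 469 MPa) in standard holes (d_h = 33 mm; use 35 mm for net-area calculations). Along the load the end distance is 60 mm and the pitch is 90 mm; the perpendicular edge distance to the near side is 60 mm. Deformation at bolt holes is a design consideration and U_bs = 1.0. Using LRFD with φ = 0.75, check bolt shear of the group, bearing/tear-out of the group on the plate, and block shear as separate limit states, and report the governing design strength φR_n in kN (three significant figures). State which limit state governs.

311 kN (block shear governs)

Bolt shear: A_b = π·30²/4 = 706.9 mm²; R_n = 469 × 706.9 × 2 × 1 / 1000 = 663 kN → 0.75 × 663 = 497 kN.
Bearing: edge l_c = 43.5, r_n = 214 kN; interior l_c = 57, r_n = 280.4 kN; R_n = 214 + 1·280.4 = 494.5 kN → 371 kN.
Block shear: A_gv = 1500, A_nv = 975, A_nt = 425 mm²; R_n = min(0.6F_uA_nv, 0.6F_yA_gv) + U_bs·F_u·A_nt = 414.1 kN → 311 kN.
Block shear governs: 311 kN.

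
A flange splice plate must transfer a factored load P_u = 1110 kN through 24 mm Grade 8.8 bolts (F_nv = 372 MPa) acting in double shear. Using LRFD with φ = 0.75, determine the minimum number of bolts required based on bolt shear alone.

A_b = π·24²/4 = 452.4 mm².
Per-bolt design strength φR_n = 0.75 × 372 × 452.4 × 2 / 1000 = 252.4 kN.
n ≥ 1110 / 252.4 = 4.397 → use 5 bolts.

5 bolts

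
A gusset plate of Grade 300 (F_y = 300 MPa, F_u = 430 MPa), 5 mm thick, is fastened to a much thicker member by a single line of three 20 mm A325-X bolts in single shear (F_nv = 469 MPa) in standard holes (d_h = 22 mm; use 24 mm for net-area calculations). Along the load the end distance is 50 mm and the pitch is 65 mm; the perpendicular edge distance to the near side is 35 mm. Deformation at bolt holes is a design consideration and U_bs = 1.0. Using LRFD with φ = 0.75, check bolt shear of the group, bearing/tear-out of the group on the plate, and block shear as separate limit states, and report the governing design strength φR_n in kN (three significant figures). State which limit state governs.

153 kN (block shear governs)

Bolt shear: A_b = π·20²/4 = 314.2 mm²; R_n = 469 × 314.2 × 3 × 1 / 1000 = 442 kN → 0.75 × 442 = 332 kN.
Bearing: edge l_c = 39, r_n = 100.6 kN; interior l_c = 43, r_n = 103.2 kN; R_n = 100.6 + 2·103.2 = 307 kN → 230 kN.
Block shear: A_gv = 900, A_nv = 600, A_nt = 115 mm²; R_n = min(0.6F_uA_nv, 0.6F_yA_gv) + U_bs·F_u·A_nt = 204.2 kN → 153 kN.
Block shear governs: 153 kN.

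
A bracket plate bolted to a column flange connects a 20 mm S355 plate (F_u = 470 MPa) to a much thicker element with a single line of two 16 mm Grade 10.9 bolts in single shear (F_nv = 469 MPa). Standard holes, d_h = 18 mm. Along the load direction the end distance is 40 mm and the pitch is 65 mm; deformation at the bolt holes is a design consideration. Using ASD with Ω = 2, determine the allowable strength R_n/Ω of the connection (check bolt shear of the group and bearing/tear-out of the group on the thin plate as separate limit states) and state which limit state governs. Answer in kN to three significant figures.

94.3 kN (bolt shear governs)

Bolt shear: A_b = π·16²/4 = 201.1 mm²; R_n = 469 × 201.1 × 2 × 1 / 1000 = 188.6 kN → 188.6 / 2 = 94.3 kN.
Bearing (1.2 l_c t F_u ≤ 2.4 d t F_u): upper limit = 2.4·16·20·470 / 1000 = 361 kN.
  Edge l_c = 40 − 18/2 = 31 → r_n = 349.7 kN; interior l_c = 65 − 18 = 47 → r_n = 361 kN.
  R_n,bearing = 1·349.7 + 1·361 = 710.6 kN → 710.6 / 2 = 355 kN.
Bolt shear governs: 94.3 kN.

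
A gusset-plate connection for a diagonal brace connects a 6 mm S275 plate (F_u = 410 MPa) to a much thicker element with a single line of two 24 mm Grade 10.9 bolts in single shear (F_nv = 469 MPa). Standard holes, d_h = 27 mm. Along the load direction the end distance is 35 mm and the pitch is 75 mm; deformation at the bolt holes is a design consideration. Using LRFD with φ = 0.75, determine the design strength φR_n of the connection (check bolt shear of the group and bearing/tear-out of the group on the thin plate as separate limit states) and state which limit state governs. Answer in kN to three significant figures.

Bolt shear: A_b = π·24²/4 = 452.4 mm²; R_n = 469 × 452.4 × 2 × 1 / 1000 = 424.3 kN → 0.75 × 424.3 = 318 kN.
Bearing (1.2 l_c t F_u ≤ 2.4 d t F_u): upper limit = 2.4·24·6·410 / 1000 = 141.7 kN.
  Edge l_c = 35 − 27/2 = 21.5 → r_n = 63.47 kN; interior l_c = 75 − 27 = 48 → r_n = 141.7 kN.
  R_n,bearing = 1·63.47 + 1·141.7 = 205.2 kN → 0.75 × 205.2 = 154 kN.
Bearing governs: 154 kN.

154 kN (bearing governs)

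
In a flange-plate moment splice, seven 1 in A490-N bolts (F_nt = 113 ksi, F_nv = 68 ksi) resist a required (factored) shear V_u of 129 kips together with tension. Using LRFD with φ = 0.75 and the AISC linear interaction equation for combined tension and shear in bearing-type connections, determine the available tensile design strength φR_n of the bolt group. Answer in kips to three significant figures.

A_b = π·1²/4 = 0.7854 in²; f_rv = 129 / (7 × 0.7854) = 23.46 ksi.
F'_nt = 1.3 F_nt − (F_nt / φF_nv) f_rv = 1.3·113 − (113/(0.75·68))·23.46 = 94.91 ksi, capped at F_nt → F'_nt = 94.91 ksi.
R_n = F'_nt · A_b · n = 94.91 × 0.7854 × 7 = 521.8 kips.
Design strength φR_n = 0.75 × 521.8 = 391 kips.

391 kips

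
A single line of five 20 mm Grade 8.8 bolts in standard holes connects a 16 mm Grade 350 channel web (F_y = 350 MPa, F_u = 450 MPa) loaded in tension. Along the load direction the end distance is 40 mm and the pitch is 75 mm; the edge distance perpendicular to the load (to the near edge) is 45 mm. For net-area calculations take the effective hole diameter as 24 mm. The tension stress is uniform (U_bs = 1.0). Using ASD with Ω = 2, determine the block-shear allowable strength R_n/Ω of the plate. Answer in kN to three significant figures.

620 kN

Shear plane L_v = 40 + 4·75 = 340 mm; A_gv = 340 × 16 = 5440 mm².
A_nv = (340 − 4.5·24) × 16 = 3712 mm².
A_nt = (45 − 0.5·24) × 16 = 528 mm².
0.6 F_u A_nv = 1002 kN; 0.6 F_y A_gv = 1142 kN → shear rupture governs the shear term.
R_n = 1002 + 1.0 × 450 × 528 / 1000 = 1240 kN.
Allowable strength R_n/Ω = 1240 / 2 = 620 kN.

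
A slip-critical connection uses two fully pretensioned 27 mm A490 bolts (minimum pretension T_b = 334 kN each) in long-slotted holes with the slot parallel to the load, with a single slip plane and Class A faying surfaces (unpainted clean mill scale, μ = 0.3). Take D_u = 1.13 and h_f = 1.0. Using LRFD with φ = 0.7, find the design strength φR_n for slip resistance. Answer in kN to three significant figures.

R_n = μ · D_u · h_f · T_b · n_s · n_b = 0.3 × 1.13 × 1.0 × 334 × 1 × 2 = 226.5 kN.
Design strength φR_n = 0.7 × 226.5 = 159 kN.

159 kN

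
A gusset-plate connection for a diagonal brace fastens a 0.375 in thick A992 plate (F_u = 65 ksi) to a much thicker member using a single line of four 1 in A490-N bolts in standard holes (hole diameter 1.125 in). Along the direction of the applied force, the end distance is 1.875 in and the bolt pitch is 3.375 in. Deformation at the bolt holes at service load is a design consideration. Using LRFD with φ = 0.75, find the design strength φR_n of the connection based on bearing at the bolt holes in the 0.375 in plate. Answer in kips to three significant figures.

160 kips

Per bolt r_n = 1.2 l_c t F_u ≤ 2.4 d t F_u; upper limit = 2.4 × 1 × 0.375 × 65 = 58.5 kips.
Edge bolt: l_c = 1.875 − 1.125/2 = 1.312 in → 1.2 × 1.312 × 0.375 × 65 = 38.39 → r_n = 38.39 kips.
Interior bolts: l_c = 3.375 − 1.125 = 2.25 in → 1.2 × 2.25 × 0.375 × 65 = 65.81 → r_n = 58.5 kips.
R_n = 1 × 38.39 + 3 × 58.5 = 213.9 kips.
Design strength φR_n = 0.75 × 213.9 = 160 kips.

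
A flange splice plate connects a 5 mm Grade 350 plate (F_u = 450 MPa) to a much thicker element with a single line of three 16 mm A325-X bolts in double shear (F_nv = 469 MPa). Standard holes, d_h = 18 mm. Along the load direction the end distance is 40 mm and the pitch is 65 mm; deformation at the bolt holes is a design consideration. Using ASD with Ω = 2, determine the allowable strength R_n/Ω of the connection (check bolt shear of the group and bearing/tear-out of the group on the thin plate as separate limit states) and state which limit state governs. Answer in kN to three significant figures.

Bolt shear: A_b = π·16²/4 = 201.1 mm²; R_n = 469 × 201.1 × 3 × 2 / 1000 = 565.8 kN → 565.8 / 2 = 283 kN.
Bearing (1.2 l_c t F_u ≤ 2.4 d t F_u): upper limit = 2.4·16·5·450 / 1000 = 86.4 kN.
  Edge l_c = 40 − 18/2 = 31 → r_n = 83.7 kN; interior l_c = 65 − 18 = 47 → r_n = 86.4 kN.
  R_n,bearing = 1·83.7 + 2·86.4 = 256.5 kN → 256.5 / 2 = 128 kN.
Bearing governs: 128 kN.

128 kN (bearing governs)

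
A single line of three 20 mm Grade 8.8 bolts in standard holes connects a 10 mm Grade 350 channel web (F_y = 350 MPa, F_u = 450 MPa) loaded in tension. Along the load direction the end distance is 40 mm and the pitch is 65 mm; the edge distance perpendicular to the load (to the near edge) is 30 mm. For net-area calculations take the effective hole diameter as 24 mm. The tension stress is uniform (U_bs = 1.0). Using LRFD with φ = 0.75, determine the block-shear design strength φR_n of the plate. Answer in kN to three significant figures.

284 kN

Shear plane L_v = 40 + 2·65 = 170 mm; A_gv = 170 × 10 = 1700 mm².
A_nv = (170 − 2.5·24) × 10 = 1100 mm².
A_nt = (30 − 0.5·24) × 10 = 180 mm².
0.6 F_u A_nv = 297 kN; 0.6 F_y A_gv = 357 kN → shear rupture governs the shear term.
R_n = 297 + 1.0 × 450 × 180 / 1000 = 378 kN.
Design strength φR_n = 0.75 × 378 = 284 kN.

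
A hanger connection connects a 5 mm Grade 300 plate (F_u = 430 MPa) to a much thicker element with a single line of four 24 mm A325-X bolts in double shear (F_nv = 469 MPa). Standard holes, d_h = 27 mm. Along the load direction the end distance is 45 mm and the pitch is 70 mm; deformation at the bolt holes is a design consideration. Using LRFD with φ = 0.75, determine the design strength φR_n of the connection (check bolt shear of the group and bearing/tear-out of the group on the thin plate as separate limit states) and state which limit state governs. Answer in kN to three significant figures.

Bolt shear: A_b = π·24²/4 = 452.4 mm²; R_n = 469 × 452.4 × 4 × 2 / 1000 = 1697 kN → 0.75 × 1697 = 1270 kN.
Bearing (1.2 l_c t F_u ≤ 2.4 d t F_u): upper limit = 2.4·24·5·430 / 1000 = 123.8 kN.
  Edge l_c = 45 − 27/2 = 31.5 → r_n = 81.27 kN; interior l_c = 70 − 27 = 43 → r_n = 110.9 kN.
  R_n,bearing = 1·81.27 + 3·110.9 = 414.1 kN → 0.75 × 414.1 = 311 kN.
Bearing governs: 311 kN.

311 kN (bearing governs)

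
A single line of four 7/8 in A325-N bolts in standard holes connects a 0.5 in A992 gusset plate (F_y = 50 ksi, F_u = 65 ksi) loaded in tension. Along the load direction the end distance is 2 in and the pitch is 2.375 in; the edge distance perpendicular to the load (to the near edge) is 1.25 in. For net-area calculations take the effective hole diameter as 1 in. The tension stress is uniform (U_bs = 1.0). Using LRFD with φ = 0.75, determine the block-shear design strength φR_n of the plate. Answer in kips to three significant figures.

101 kips

Shear plane L_v = 2 + 3·2.375 = 9.125 in; A_gv = 9.125 × 0.5 = 4.562 in².
A_nv = (9.125 − 3.5·1) × 0.5 = 2.812 in².
A_nt = (1.25 − 0.5·1) × 0.5 = 0.375 in².
0.6 F_u A_nv = 109.7 kips; 0.6 F_y A_gv = 136.9 kips → shear rupture governs the shear term.
R_n = 109.7 + 1.0 × 65 × 0.375 = 134.1 kips.
Design strength φR_n = 0.75 × 134.1 = 101 kips.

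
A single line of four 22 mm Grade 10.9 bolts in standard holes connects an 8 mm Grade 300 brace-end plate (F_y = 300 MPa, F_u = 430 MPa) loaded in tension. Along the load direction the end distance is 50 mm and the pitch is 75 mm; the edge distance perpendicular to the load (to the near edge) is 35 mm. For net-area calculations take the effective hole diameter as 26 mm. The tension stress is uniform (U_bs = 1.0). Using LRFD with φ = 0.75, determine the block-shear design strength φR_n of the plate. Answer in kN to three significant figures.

342 kN

Shear plane L_v = 50 + 3·75 = 275 mm; A_gv = 275 × 8 = 2200 mm².
A_nv = (275 − 3.5·26) × 8 = 1472 mm².
A_nt = (35 − 0.5·26) × 8 = 176 mm².
0.6 F_u A_nv = 379.8 kN; 0.6 F_y A_gv = 396 kN → shear rupture governs the shear term.
R_n = 379.8 + 1.0 × 430 × 176 / 1000 = 455.5 kN.
Design strength φR_n = 0.75 × 455.5 = 342 kN.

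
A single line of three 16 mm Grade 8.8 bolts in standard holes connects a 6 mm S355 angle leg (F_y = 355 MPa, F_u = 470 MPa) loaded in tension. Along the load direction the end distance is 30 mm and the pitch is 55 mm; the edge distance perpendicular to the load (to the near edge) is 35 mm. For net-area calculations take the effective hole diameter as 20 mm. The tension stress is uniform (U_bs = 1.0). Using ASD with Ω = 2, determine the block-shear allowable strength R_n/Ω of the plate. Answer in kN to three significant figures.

Shear plane L_v = 30 + 2·55 = 140 mm; A_gv = 140 × 6 = 840 mm².
A_nv = (140 − 2.5·20) × 6 = 540 mm².
A_nt = (35 − 0.5·20) × 6 = 150 mm².
0.6 F_u A_nv = 152.3 kN; 0.6 F_y A_gv = 178.9 kN → shear rupture governs the shear term.
R_n = 152.3 + 1.0 × 470 × 150 / 1000 = 222.8 kN.
Allowable strength R_n/Ω = 222.8 / 2 = 111 kN.

111 kN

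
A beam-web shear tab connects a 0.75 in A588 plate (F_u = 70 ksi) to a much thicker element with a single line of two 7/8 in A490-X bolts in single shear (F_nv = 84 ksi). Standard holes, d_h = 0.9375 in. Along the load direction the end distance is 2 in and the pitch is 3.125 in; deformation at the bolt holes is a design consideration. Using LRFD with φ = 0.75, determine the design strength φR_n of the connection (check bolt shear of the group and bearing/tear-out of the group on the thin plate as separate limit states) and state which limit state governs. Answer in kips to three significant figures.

Bolt shear: A_b = π·0.875²/4 = 0.6013 in²; R_n = 84 × 0.6013 × 2 × 1 = 101 kips → 0.75 × 101 = 75.8 kips.
Bearing (1.2 l_c t F_u ≤ 2.4 d t F_u): upper limit = 2.4·0.875·0.75·70 = 110.3 kips.
  Edge l_c = 2 − 0.9375/2 = 1.531 → r_n = 96.47 kips; interior l_c = 3.125 − 0.9375 = 2.188 → r_n = 110.3 kips.
  R_n,bearing = 1·96.47 + 1·110.3 = 206.7 kips → 0.75 × 206.7 = 155 kips.
Bolt shear governs: 75.8 kips.

75.8 kips (bolt shear governs)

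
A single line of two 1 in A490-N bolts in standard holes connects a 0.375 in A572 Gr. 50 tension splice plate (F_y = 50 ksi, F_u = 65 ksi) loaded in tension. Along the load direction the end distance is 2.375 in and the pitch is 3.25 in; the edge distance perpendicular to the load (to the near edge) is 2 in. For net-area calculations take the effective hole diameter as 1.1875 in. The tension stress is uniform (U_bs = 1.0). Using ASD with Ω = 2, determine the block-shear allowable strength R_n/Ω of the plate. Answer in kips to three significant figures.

Shear plane L_v = 2.375 + 1·3.25 = 5.625 in; A_gv = 5.625 × 0.375 = 2.109 in².
A_nv = (5.625 − 1.5·1.1875) × 0.375 = 1.441 in².
A_nt = (2 − 0.5·1.1875) × 0.375 = 0.5273 in².
0.6 F_u A_nv = 56.21 kips; 0.6 F_y A_gv = 63.28 kips → shear rupture governs the shear term.
R_n = 56.21 + 1.0 × 65 × 0.5273 = 90.49 kips.
Allowable strength R_n/Ω = 90.49 / 2 = 45.2 kips.

45.2 kips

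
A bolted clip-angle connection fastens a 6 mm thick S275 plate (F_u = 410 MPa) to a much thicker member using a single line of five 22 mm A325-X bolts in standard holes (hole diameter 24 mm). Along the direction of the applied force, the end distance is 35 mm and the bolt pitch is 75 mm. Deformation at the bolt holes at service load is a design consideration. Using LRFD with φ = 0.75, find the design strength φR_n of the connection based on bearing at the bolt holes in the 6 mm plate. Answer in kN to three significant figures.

441 kN

Per bolt r_n = 1.2 l_c t F_u ≤ 2.4 d t F_u; upper limit = 2.4 × 22 × 6 × 410 / 1000 = 129.9 kN.
Edge bolt: l_c = 35 − 24/2 = 23 mm → 1.2 × 23 × 6 × 410 / 1000 = 67.9 → r_n = 67.9 kN.
Interior bolts: l_c = 75 − 24 = 51 mm → 1.2 × 51 × 6 × 410 / 1000 = 150.6 → r_n = 129.9 kN.
R_n = 1 × 67.9 + 4 × 129.9 = 587.4 kN.
Design strength φR_n = 0.75 × 587.4 = 441 kN.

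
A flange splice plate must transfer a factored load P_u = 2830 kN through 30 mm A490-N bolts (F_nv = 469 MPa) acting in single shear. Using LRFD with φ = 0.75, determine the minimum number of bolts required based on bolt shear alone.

A_b = π·30²/4 = 706.9 mm².
Per-bolt design strength φR_n = 0.75 × 469 × 706.9 × 1 / 1000 = 248.6 kN.
n ≥ 2830 / 248.6 = 11.38 → use 12 bolts.

12 bolts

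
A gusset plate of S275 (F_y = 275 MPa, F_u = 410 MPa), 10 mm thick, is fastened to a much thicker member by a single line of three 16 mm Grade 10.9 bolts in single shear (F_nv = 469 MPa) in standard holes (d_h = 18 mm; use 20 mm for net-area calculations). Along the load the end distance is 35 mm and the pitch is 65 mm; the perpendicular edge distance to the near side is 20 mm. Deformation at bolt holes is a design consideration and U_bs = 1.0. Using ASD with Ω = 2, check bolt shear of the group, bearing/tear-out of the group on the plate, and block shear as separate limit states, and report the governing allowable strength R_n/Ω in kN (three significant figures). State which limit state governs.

Bolt shear: A_b = π·16²/4 = 201.1 mm²; R_n = 469 × 201.1 × 3 × 1 / 1000 = 282.9 kN → 282.9 / 2 = 141 kN.
Bearing: edge l_c = 26, r_n = 127.9 kN; interior l_c = 47, r_n = 157.4 kN; R_n = 127.9 + 2·157.4 = 442.8 kN → 221 kN.
Block shear: A_gv = 1650, A_nv = 1150, A_nt = 100 mm²; R_n = min(0.6F_uA_nv, 0.6F_yA_gv) + U_bs·F_u·A_nt = 313.2 kN → 157 kN.
Bolt shear governs: 141 kN.

141 kN (bolt shear governs)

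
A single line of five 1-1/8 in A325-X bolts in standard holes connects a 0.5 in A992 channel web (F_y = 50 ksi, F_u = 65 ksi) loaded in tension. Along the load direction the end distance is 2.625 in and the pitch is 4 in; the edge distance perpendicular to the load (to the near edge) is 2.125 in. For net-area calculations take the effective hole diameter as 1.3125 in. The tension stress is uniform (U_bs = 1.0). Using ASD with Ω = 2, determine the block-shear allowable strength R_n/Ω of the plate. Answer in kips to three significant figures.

148 kips

Shear plane L_v = 2.625 + 4·4 = 18.62 in; A_gv = 18.62 × 0.5 = 9.312 in².
A_nv = (18.62 − 4.5·1.3125) × 0.5 = 6.359 in².
A_nt = (2.125 − 0.5·1.3125) × 0.5 = 0.7344 in².
0.6 F_u A_nv = 248 kips; 0.6 F_y A_gv = 279.4 kips → shear rupture governs the shear term.
R_n = 248 + 1.0 × 65 × 0.7344 = 295.8 kips.
Allowable strength R_n/Ω = 295.8 / 2 = 148 kips.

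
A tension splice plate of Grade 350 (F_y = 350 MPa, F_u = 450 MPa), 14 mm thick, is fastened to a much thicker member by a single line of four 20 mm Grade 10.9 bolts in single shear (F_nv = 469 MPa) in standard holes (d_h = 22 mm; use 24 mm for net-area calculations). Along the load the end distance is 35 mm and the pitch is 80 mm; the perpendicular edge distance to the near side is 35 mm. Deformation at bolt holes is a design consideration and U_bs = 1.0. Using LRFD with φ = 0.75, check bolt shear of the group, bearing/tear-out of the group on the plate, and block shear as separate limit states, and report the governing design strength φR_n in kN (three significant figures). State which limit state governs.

442 kN (bolt shear governs)

Bolt shear: A_b = π·20²/4 = 314.2 mm²; R_n = 469 × 314.2 × 4 × 1 / 1000 = 589.4 kN → 0.75 × 589.4 = 442 kN.
Bearing: edge l_c = 24, r_n = 181.4 kN; interior l_c = 58, r_n = 302.4 kN; R_n = 181.4 + 3·302.4 = 1089 kN → 816 kN.
Block shear: A_gv = 3850, A_nv = 2674, A_nt = 322 mm²; R_n = min(0.6F_uA_nv, 0.6F_yA_gv) + U_bs·F_u·A_nt = 866.9 kN → 650 kN.
Bolt shear governs: 442 kN.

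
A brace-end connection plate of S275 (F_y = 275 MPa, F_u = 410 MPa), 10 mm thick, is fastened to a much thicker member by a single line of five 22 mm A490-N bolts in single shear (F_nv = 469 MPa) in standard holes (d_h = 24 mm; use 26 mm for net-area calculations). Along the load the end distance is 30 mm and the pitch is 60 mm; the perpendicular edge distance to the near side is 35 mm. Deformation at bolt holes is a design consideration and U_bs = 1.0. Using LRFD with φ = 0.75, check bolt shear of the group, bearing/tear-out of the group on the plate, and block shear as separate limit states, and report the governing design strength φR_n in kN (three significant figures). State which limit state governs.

350 kN (block shear governs)

Bolt shear: A_b = π·22²/4 = 380.1 mm²; R_n = 469 × 380.1 × 5 × 1 / 1000 = 891.4 kN → 0.75 × 891.4 = 669 kN.
Bearing: edge l_c = 18, r_n = 88.56 kN; interior l_c = 36, r_n = 177.1 kN; R_n = 88.56 + 4·177.1 = 797 kN → 598 kN.
Block shear: A_gv = 2700, A_nv = 1530, A_nt = 220 mm²; R_n = min(0.6F_uA_nv, 0.6F_yA_gv) + U_bs·F_u·A_nt = 466.6 kN → 350 kN.
Block shear governs: 350 kN.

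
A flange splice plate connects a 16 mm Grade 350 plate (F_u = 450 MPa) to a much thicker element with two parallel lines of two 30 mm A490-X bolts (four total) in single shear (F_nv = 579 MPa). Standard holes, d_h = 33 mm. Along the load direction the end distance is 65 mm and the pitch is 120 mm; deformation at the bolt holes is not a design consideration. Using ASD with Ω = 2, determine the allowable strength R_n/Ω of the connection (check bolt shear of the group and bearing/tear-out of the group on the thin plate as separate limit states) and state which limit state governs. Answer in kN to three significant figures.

Bolt shear: A_b = π·30²/4 = 706.9 mm²; R_n = 579 × 706.9 × 4 × 1 / 1000 = 1637 kN → 1637 / 2 = 819 kN.
Bearing (1.5 l_c t F_u ≤ 3.0 d t F_u): upper limit = 3.0·30·16·450 / 1000 = 648 kN.
  Edge l_c = 65 − 33/2 = 48.5 → r_n = 523.8 kN; interior l_c = 120 − 33 = 87 → r_n = 648 kN.
  R_n,bearing = 2·523.8 + 2·648 = 2344 kN → 2344 / 2 = 1170 kN.
Bolt shear governs: 819 kN.

819 kN (bolt shear governs)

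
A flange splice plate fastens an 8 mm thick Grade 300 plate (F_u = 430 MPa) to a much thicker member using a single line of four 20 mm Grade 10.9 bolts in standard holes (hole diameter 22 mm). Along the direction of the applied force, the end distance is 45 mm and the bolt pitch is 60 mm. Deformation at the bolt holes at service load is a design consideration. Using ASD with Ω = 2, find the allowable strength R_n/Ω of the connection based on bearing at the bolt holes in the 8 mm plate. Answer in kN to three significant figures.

Per bolt r_n = 1.2 l_c t F_u ≤ 2.4 d t F_u; upper limit = 2.4 × 20 × 8 × 430 / 1000 = 165.1 kN.
Edge bolt: l_c = 45 − 22/2 = 34 mm → 1.2 × 34 × 8 × 430 / 1000 = 140.4 → r_n = 140.4 kN.
Interior bolts: l_c = 60 − 22 = 38 mm → 1.2 × 38 × 8 × 430 / 1000 = 156.9 → r_n = 156.9 kN.
R_n = 1 × 140.4 + 3 × 156.9 = 610.9 kN.
Allowable strength R_n/Ω = 610.9 / 2 = 305 kN.

305 kN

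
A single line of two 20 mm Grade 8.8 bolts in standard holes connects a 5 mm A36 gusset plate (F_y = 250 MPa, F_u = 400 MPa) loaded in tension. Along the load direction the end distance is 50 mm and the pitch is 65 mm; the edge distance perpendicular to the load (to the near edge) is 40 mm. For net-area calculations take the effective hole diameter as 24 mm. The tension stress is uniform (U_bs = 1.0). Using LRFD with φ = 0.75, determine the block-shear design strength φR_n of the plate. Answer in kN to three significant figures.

107 kN

Shear plane L_v = 50 + 1·65 = 115 mm; A_gv = 115 × 5 = 575 mm².
A_nv = (115 − 1.5·24) × 5 = 395 mm².
A_nt = (40 − 0.5·24) × 5 = 140 mm².
0.6 F_u A_nv = 94.8 kN; 0.6 F_y A_gv = 86.25 kN → shear yielding governs the shear term.
R_n = 86.25 + 1.0 × 400 × 140 / 1000 = 142.2 kN.
Design strength φR_n = 0.75 × 142.2 = 107 kN.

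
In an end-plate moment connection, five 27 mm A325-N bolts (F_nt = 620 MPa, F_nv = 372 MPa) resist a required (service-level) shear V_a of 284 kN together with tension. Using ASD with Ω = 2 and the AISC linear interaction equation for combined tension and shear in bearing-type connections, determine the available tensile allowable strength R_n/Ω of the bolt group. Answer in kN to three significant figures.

680 kN

A_b = π·27²/4 = 572.6 mm²; f_rv = 284 × 1000 / (5 × 572.6) = 99.2 MPa.
F'_nt = 1.3 F_nt − (Ω F_nt / F_nv) f_rv = 1.3·620 − (2·620/372)·99.2 = 475.3 MPa, capped at F_nt → F'_nt = 475.3 MPa.
R_n = F'_nt · A_b · n = 475.3 × 572.6 × 5 / 1000 = 1361 kN.
Allowable strength R_n/Ω = 1361 / 2 = 680 kN.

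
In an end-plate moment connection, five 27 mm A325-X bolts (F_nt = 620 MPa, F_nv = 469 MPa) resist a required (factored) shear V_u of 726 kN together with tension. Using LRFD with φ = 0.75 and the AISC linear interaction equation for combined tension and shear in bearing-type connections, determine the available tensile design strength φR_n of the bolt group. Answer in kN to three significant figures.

A_b = π·27²/4 = 572.6 mm²; f_rv = 726 × 1000 / (5 × 572.6) = 253.6 MPa.
F'_nt = 1.3 F_nt − (F_nt / φF_nv) f_rv = 1.3·620 − (620/(0.75·469))·253.6 = 359 MPa, capped at F_nt → F'_nt = 359 MPa.
R_n = F'_nt · A_b · n = 359 × 572.6 × 5 / 1000 = 1028 kN.
Design strength φR_n = 0.75 × 1028 = 771 kN.

771 kN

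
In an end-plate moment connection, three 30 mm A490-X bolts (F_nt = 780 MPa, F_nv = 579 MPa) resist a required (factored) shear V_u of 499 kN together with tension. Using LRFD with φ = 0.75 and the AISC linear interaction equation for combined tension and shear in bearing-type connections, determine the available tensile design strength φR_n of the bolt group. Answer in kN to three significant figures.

A_b = π·30²/4 = 706.9 mm²; f_rv = 499 × 1000 / (3 × 706.9) = 235.3 MPa.
F'_nt = 1.3 F_nt − (F_nt / φF_nv) f_rv = 1.3·780 − (780/(0.75·579))·235.3 = 591.3 MPa, capped at F_nt → F'_nt = 591.3 MPa.
R_n = F'_nt · A_b · n = 591.3 × 706.9 × 3 / 1000 = 1254 kN.
Design strength φR_n = 0.75 × 1254 = 940 kN.

940 kN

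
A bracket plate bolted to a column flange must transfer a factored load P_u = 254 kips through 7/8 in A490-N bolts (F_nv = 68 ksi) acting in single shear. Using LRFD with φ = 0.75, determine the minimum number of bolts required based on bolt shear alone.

9 bolts

A_b = π·0.875²/4 = 0.6013 in².
Per-bolt design strength φR_n = 0.75 × 68 × 0.6013 × 1 = 30.67 kips.
n ≥ 254 / 30.67 = 8.282 → use 9 bolts.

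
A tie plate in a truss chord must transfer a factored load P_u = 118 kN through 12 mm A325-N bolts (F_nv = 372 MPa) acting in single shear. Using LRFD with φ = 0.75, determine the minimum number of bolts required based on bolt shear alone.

A_b = π·12²/4 = 113.1 mm².
Per-bolt design strength φR_n = 0.75 × 372 × 113.1 × 1 / 1000 = 31.55 kN.
n ≥ 118 / 31.55 = 3.74 → use 4 bolts.

4 bolts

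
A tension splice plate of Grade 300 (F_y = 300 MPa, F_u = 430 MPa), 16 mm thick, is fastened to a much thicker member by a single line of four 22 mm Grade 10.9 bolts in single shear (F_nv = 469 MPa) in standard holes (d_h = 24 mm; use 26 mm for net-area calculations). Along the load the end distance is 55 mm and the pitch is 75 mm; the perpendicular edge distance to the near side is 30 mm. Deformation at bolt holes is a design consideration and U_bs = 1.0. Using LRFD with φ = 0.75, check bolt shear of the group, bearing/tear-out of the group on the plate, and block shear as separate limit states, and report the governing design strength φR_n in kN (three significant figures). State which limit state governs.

535 kN (bolt shear governs)

Bolt shear: A_b = π·22²/4 = 380.1 mm²; R_n = 469 × 380.1 × 4 × 1 / 1000 = 713.1 kN → 0.75 × 713.1 = 535 kN.
Bearing: edge l_c = 43, r_n = 355 kN; interior l_c = 51, r_n = 363.3 kN; R_n = 355 + 3·363.3 = 1445 kN → 1080 kN.
Block shear: A_gv = 4480, A_nv = 3024, A_nt = 272 mm²; R_n = min(0.6F_uA_nv, 0.6F_yA_gv) + U_bs·F_u·A_nt = 897.2 kN → 673 kN.
Bolt shear governs: 535 kN.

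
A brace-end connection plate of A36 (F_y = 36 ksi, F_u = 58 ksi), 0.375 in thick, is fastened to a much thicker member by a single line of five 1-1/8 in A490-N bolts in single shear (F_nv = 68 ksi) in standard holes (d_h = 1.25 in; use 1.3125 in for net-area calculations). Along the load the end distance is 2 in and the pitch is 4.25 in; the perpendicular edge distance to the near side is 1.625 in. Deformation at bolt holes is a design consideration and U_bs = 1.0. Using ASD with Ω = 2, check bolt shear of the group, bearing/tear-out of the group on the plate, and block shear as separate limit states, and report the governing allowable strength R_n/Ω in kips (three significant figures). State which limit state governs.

Bolt shear: A_b = π·1.125²/4 = 0.994 in²; R_n = 68 × 0.994 × 5 × 1 = 338 kips → 338 / 2 = 169 kips.
Bearing: edge l_c = 1.375, r_n = 35.89 kips; interior l_c = 3, r_n = 58.72 kips; R_n = 35.89 + 4·58.72 = 270.8 kips → 135 kips.
Block shear: A_gv = 7.125, A_nv = 4.91, A_nt = 0.3633 in²; R_n = min(0.6F_uA_nv, 0.6F_yA_gv) + U_bs·F_u·A_nt = 175 kips → 87.5 kips.
Block shear governs: 87.5 kips.

87.5 kips (block shear governs)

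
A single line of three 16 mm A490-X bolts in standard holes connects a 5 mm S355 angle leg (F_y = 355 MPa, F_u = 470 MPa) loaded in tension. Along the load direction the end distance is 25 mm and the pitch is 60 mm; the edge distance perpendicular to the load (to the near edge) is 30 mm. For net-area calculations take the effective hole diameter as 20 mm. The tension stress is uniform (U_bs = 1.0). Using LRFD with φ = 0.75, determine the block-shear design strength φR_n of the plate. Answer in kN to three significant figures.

136 kN

Shear plane L_v = 25 + 2·60 = 145 mm; A_gv = 145 × 5 = 725 mm².
A_nv = (145 − 2.5·20) × 5 = 475 mm².
A_nt = (30 − 0.5·20) × 5 = 100 mm².
0.6 F_u A_nv = 133.9 kN; 0.6 F_y A_gv = 154.4 kN → shear rupture governs the shear term.
R_n = 133.9 + 1.0 × 470 × 100 / 1000 = 180.9 kN.
Design strength φR_n = 0.75 × 180.9 = 136 kN.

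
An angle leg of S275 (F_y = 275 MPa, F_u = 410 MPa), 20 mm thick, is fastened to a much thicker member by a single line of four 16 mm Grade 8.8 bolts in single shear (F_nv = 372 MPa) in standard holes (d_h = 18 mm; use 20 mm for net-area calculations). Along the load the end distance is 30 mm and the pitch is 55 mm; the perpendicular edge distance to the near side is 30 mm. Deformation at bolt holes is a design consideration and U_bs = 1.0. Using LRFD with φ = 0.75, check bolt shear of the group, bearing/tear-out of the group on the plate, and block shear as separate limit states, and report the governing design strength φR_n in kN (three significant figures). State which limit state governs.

224 kN (bolt shear governs)

Bolt shear: A_b = π·16²/4 = 201.1 mm²; R_n = 372 × 201.1 × 4 × 1 / 1000 = 299.2 kN → 0.75 × 299.2 = 224 kN.
Bearing: edge l_c = 21, r_n = 206.6 kN; interior l_c = 37, r_n = 314.9 kN; R_n = 206.6 + 3·314.9 = 1151 kN → 863 kN.
Block shear: A_gv = 3900, A_nv = 2500, A_nt = 400 mm²; R_n = min(0.6F_uA_nv, 0.6F_yA_gv) + U_bs·F_u·A_nt = 779 kN → 584 kN.
Bolt shear governs: 224 kN.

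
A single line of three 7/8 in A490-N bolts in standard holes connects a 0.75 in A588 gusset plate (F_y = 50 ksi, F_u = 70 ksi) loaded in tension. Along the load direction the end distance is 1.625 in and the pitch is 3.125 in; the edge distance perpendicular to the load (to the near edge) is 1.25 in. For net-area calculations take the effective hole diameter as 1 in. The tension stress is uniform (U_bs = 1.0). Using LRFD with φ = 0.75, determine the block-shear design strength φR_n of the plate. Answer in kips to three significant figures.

157 kips

Shear plane L_v = 1.625 + 2·3.125 = 7.875 in; A_gv = 7.875 × 0.75 = 5.906 in².
A_nv = (7.875 − 2.5·1) × 0.75 = 4.031 in².
A_nt = (1.25 − 0.5·1) × 0.75 = 0.5625 in².
0.6 F_u A_nv = 169.3 kips; 0.6 F_y A_gv = 177.2 kips → shear rupture governs the shear term.
R_n = 169.3 + 1.0 × 70 × 0.5625 = 208.7 kips.
Design strength φR_n = 0.75 × 208.7 = 157 kips.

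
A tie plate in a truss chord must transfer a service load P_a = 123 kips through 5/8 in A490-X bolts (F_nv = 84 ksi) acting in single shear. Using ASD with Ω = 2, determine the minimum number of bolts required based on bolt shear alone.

A_b = π·0.625²/4 = 0.3068 in².
Per-bolt allowable strength R_n/Ω = 84 × 0.3068 × 1 / 2 = 12.89 kips.
n ≥ 123 / 12.89 = 9.546 → use 10 bolts.

10 bolts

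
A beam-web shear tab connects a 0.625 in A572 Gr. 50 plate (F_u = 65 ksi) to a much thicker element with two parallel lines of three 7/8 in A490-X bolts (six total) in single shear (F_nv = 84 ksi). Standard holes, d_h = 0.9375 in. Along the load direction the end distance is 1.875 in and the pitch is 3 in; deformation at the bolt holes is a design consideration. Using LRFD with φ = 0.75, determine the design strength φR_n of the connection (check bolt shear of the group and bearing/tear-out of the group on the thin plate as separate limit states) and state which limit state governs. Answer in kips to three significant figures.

227 kips (bolt shear governs)

Bolt shear: A_b = π·0.875²/4 = 0.6013 in²; R_n = 84 × 0.6013 × 6 × 1 = 303.1 kips → 0.75 × 303.1 = 227 kips.
Bearing (1.2 l_c t F_u ≤ 2.4 d t F_u): upper limit = 2.4·0.875·0.625·65 = 85.31 kips.
  Edge l_c = 1.875 − 0.9375/2 = 1.406 → r_n = 68.55 kips; interior l_c = 3 − 0.9375 = 2.062 → r_n = 85.31 kips.
  R_n,bearing = 2·68.55 + 4·85.31 = 478.4 kips → 0.75 × 478.4 = 359 kips.
Bolt shear governs: 227 kips.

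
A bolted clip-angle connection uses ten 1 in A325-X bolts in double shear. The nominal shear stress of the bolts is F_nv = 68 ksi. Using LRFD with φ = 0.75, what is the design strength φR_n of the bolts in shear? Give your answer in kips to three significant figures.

A_b = π × 1² / 4 = 0.7854 in².
R_n = F_nv · A_b · n · n_s = 68 × 0.7854 × 10 × 2 = 1068 kips.
Design strength φR_n = 0.75 × 1068 = 801 kips.

801 kips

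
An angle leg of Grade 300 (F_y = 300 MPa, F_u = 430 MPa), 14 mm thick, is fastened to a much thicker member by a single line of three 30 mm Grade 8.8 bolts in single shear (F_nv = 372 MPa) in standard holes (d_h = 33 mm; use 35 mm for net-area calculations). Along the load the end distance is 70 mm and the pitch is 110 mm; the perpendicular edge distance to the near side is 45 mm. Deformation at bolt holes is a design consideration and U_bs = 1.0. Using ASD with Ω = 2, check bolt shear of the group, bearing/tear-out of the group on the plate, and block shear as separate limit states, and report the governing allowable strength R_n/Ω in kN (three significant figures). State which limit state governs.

394 kN (bolt shear governs)

Bolt shear: A_b = π·30²/4 = 706.9 mm²; R_n = 372 × 706.9 × 3 × 1 / 1000 = 788.9 kN → 788.9 / 2 = 394 kN.
Bearing: edge l_c = 53.5, r_n = 386.5 kN; interior l_c = 77, r_n = 433.4 kN; R_n = 386.5 + 2·433.4 = 1253 kN → 627 kN.
Block shear: A_gv = 4060, A_nv = 2835, A_nt = 385 mm²; R_n = min(0.6F_uA_nv, 0.6F_yA_gv) + U_bs·F_u·A_nt = 896.4 kN → 448 kN.
Bolt shear governs: 394 kN.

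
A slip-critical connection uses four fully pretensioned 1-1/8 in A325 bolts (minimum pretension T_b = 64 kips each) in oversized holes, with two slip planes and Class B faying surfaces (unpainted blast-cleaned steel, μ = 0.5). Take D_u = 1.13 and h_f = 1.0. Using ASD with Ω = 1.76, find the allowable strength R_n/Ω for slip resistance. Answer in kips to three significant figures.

R_n = μ · D_u · h_f · T_b · n_s · n_b = 0.5 × 1.13 × 1.0 × 64 × 2 × 4 = 289.3 kips.
Allowable strength R_n/Ω = 289.3 / 1.76 = 164 kips.

164 kips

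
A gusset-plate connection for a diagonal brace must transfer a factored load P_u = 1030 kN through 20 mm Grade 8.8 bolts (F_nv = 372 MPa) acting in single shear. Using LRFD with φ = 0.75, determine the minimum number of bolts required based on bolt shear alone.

A_b = π·20²/4 = 314.2 mm².
Per-bolt design strength φR_n = 0.75 × 372 × 314.2 × 1 / 1000 = 87.65 kN.
n ≥ 1030 / 87.65 = 11.75 → use 12 bolts.

12 bolts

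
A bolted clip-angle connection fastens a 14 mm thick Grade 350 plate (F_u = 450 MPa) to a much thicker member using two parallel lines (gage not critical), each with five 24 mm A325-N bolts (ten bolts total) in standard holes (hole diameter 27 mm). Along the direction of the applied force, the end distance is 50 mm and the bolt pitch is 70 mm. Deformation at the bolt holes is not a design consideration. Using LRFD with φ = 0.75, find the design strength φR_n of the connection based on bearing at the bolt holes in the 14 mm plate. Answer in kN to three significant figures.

2960 kN

Per bolt r_n = 1.5 l_c t F_u ≤ 3.0 d t F_u; upper limit = 3.0 × 24 × 14 × 450 / 1000 = 453.6 kN.
Edge bolt: l_c = 50 − 27/2 = 36.5 mm → 1.5 × 36.5 × 14 × 450 / 1000 = 344.9 → r_n = 344.9 kN.
Interior bolts: l_c = 70 − 27 = 43 mm → 1.5 × 43 × 14 × 450 / 1000 = 406.4 → r_n = 406.4 kN.
R_n = 2 × 344.9 + 8 × 406.4 = 3941 kN.
Design strength φR_n = 0.75 × 3941 = 2960 kN.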